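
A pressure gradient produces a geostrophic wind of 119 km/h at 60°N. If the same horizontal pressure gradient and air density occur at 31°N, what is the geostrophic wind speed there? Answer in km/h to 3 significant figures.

With the same pressure gradient and density, V_g ∝ 1/f ∝ 1/sin φ.
V₂ = V₁ · sin φ₁ / sin φ₂ = 119 × sin 60° / sin 31°
V₂ = 119 × 0.8660/0.5150 = 200 km/h

200 km/h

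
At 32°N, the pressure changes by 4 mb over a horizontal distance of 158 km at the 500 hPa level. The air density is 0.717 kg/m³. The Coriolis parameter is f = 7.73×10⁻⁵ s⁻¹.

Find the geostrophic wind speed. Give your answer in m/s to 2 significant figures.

46 m/s

Pressure gradient: |∂P/∂n| = 400 Pa / 158000 m = 2.53×10⁻³ Pa/m
Geostrophic balance (pressure-gradient force = Coriolis force):
V_g = (1/(fρ)) |∂P/∂n| = 2.53×10⁻³ / (7.73×10⁻⁵ × 0.717) = 45.7 m/s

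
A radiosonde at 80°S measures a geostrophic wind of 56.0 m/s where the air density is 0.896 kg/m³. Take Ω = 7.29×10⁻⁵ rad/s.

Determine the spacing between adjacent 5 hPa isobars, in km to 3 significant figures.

69.4 km

Coriolis parameter at 80°S:
f = 2Ω sin φ = 2 × 7.29×10⁻⁵ × sin 80° = 1.44×10⁻⁴ s⁻¹
Geostrophic balance rearranged: |∂P/∂n| = f ρ V_g
|∂P/∂n| = 1.44×10⁻⁴ × 0.896 × 56.0 = 7.20×10⁻³ Pa/m
Isobar spacing: Δn = ΔP/|∂P/∂n| = 500 Pa / 7.20×10⁻³ Pa/m = 69401 m ≈ 69.4 km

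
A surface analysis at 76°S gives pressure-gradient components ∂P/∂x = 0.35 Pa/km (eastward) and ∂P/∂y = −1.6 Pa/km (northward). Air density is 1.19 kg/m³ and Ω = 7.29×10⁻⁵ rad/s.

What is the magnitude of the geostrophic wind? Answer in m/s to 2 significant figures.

Coriolis parameter at 76°S:
f = 2Ω sin φ = 2 × 7.29×10⁻⁵ × sin 76° = 1.41×10⁻⁴ s⁻¹
In the Southern Hemisphere f is negative: f = −1.41×10⁻⁴ s⁻¹.
Component geostrophic relations (x east, y north):
u_g = −(1/(fρ)) ∂P/∂y,  v_g = (1/(fρ)) ∂P/∂x
u_g = −(−1.6×10⁻³)/(−1.41×10⁻⁴ × 1.19) = −9.50 m/s;  v_g = (0.35×10⁻³)/(−1.41×10⁻⁴ × 1.19) = −2.08 m/s
|V_g| = √(u_g² + v_g²) = 9.73 m/s

9.7 m/s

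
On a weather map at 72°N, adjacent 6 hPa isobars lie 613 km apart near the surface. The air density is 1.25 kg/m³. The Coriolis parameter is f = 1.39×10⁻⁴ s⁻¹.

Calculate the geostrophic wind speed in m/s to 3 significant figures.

Pressure gradient: |∂P/∂n| = 600 Pa / 613000 m = 9.79×10⁻⁴ Pa/m
Geostrophic balance (pressure-gradient force = Coriolis force):
V_g = (1/(fρ)) |∂P/∂n| = 9.79×10⁻⁴ / (1.39×10⁻⁴ × 1.25) = 5.63 m/s

5.63 m/s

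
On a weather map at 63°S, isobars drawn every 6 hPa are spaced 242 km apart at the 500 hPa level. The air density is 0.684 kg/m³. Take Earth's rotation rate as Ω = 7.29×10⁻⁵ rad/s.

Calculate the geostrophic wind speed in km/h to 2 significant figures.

Coriolis parameter at 63°S:
f = 2Ω sin φ = 2 × 7.29×10⁻⁵ × sin 63° = 1.30×10⁻⁴ s⁻¹
Pressure gradient: |∂P/∂n| = 600 Pa / 242000 m = 2.48×10⁻³ Pa/m
Geostrophic balance (pressure-gradient force = Coriolis force):
V_g = (1/(fρ)) |∂P/∂n| = 2.48×10⁻³ / (1.30×10⁻⁴ × 0.684) = 27.9 m/s
Converting: 27.9 m/s × 3.6 = 100 km/h

100 km/h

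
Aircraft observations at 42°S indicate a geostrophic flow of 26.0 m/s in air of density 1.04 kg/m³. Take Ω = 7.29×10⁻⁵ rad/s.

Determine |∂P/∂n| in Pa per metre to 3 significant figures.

Coriolis parameter at 42°S:
f = 2Ω sin φ = 2 × 7.29×10⁻⁵ × sin 42° = 9.76×10⁻⁵ s⁻¹
Geostrophic balance rearranged: |∂P/∂n| = f ρ V_g
|∂P/∂n| = 9.76×10⁻⁵ × 1.04 × 26.0 = 2.64×10⁻³ Pa/m

2.64×10⁻³ Pa/m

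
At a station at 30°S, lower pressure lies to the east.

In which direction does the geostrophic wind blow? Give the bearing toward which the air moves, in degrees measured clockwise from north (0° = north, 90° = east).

The pressure-gradient force points toward the east (bearing 090°).
Geostrophic balance: in the Southern Hemisphere the Coriolis force deflects motion to the left, so the geostrophic wind blows 90° to the left of the pressure-gradient force (low pressure on the right).
Rotating 090° by 90° counterclockwise gives 000° — the wind blows toward the north.

000°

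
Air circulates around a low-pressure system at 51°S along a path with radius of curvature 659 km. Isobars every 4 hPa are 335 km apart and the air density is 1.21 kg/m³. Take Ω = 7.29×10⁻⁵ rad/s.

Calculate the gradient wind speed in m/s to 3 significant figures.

7.88 m/s

Coriolis parameter at 51°S:
f = 2Ω sin φ = 2 × 7.29×10⁻⁵ × sin 51° = 1.13×10⁻⁴ s⁻¹
Pressure gradient: |∂P/∂n| = 400 Pa / 335000 m = 1.19×10⁻³ Pa/m
Geostrophic speed: V_g = |∂P/∂n|/(fρ) = 1.19×10⁻³/(1.13×10⁻⁴ × 1.21) = 8.71 m/s
Around a low, centrifugal force acts outward with Coriolis, so pressure-gradient force balances both:
(1/ρ)|∂P/∂n| = fV + V²/R  →  V² + fR·V − fR·V_g = 0
With fR = 1.13×10⁻⁴ × 659×10³ m = 74.7 m/s:
V = [−fR + √((fR)² + 4 fR V_g)]/2 = [−74.7 + √(74.7² + 4×74.7×8.71)]/2 = 7.88 m/s
Subgeostrophic (V < V_g = 8.71 m/s), as expected around a low.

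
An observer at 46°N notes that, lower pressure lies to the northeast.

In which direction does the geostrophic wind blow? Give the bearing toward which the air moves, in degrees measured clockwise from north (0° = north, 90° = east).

135°

The pressure-gradient force points toward the northeast (bearing 045°).
Geostrophic balance: in the Northern Hemisphere the Coriolis force deflects motion to the right, so the geostrophic wind blows 90° to the right of the pressure-gradient force (low pressure on the left).
Rotating 045° by 90° clockwise gives 135° — the wind blows toward the southeast.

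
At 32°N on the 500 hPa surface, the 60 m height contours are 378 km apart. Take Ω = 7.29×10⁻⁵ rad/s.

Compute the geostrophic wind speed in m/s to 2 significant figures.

Coriolis parameter at 32°N:
f = 2Ω sin φ = 2 × 7.29×10⁻⁵ × sin 32° = 7.73×10⁻⁵ s⁻¹
Height gradient: |∂Z/∂n| = 60 m / 378000 m = 1.59×10⁻⁴
On a pressure surface, geostrophic balance gives V_g = (g/f)|∂Z/∂n|:
V_g = 9.81 × 1.59×10⁻⁴ / 7.73×10⁻⁵ = 20.2 m/s

20 m/s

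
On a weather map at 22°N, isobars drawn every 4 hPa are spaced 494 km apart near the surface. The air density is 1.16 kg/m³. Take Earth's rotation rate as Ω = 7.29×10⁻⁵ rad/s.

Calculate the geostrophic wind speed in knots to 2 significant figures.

25 knots

Coriolis parameter at 22°N:
f = 2Ω sin φ = 2 × 7.29×10⁻⁵ × sin 22° = 5.46×10⁻⁵ s⁻¹
Pressure gradient: |∂P/∂n| = 400 Pa / 494000 m = 8.10×10⁻⁴ Pa/m
Geostrophic balance (pressure-gradient force = Coriolis force):
V_g = (1/(fρ)) |∂P/∂n| = 8.10×10⁻⁴ / (5.46×10⁻⁵ × 1.16) = 12.8 m/s
Converting: 12.8 m/s × 1.944 = 25 knots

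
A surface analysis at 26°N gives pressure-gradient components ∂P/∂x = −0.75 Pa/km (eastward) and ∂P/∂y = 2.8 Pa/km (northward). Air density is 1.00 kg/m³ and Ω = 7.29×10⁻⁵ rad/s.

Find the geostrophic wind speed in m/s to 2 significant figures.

45 m/s

Coriolis parameter at 26°N:
f = 2Ω sin φ = 2 × 7.29×10⁻⁵ × sin 26° = 6.39×10⁻⁵ s⁻¹
Component geostrophic relations (x east, y north):
u_g = −(1/(fρ)) ∂P/∂y,  v_g = (1/(fρ)) ∂P/∂x
u_g = −(2.8×10⁻³)/(6.39×10⁻⁵ × 1.00) = −43.8 m/s;  v_g = (−0.75×10⁻³)/(6.39×10⁻⁵ × 1.00) = −11.7 m/s
|V_g| = √(u_g² + v_g²) = 45.4 m/s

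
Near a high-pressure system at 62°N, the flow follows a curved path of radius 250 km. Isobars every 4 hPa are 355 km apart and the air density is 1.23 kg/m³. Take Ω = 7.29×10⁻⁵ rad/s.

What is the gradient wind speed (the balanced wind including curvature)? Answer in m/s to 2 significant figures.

11 m/s

Coriolis parameter at 62°N:
f = 2Ω sin φ = 2 × 7.29×10⁻⁵ × sin 62° = 1.29×10⁻⁴ s⁻¹
Pressure gradient: |∂P/∂n| = 400 Pa / 355000 m = 1.13×10⁻³ Pa/m
Geostrophic speed: V_g = |∂P/∂n|/(fρ) = 1.13×10⁻³/(1.29×10⁻⁴ × 1.23) = 7.12 m/s
Around a high, pressure-gradient force acts outward with centrifugal, so Coriolis balances both:
fV = (1/ρ)|∂P/∂n| + V²/R  →  V² − fR·V + fR·V_g = 0
With fR = 1.29×10⁻⁴ × 250×10³ m = 32.2 m/s:
V = [fR − √((fR)² − 4 fR V_g)]/2 = [32.2 − √(32.2² − 4×32.2×7.12)]/2 = 10.6 m/s
Supergeostrophic (V > V_g = 7.12 m/s), as expected around a high.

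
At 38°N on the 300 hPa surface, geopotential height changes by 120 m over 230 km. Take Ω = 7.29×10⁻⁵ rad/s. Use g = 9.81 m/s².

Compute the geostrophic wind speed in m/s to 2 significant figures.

Coriolis parameter at 38°N:
f = 2Ω sin φ = 2 × 7.29×10⁻⁵ × sin 38° = 8.98×10⁻⁵ s⁻¹
Height gradient: |∂Z/∂n| = 120 m / 230000 m = 5.22×10⁻⁴
On a pressure surface, geostrophic balance gives V_g = (g/f)|∂Z/∂n|:
V_g = 9.81 × 5.22×10⁻⁴ / 8.98×10⁻⁵ = 57.0 m/s

57 m/s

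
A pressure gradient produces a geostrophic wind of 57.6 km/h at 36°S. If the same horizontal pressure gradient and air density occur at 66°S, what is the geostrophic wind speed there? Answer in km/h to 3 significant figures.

37.1 km/h

With the same pressure gradient and density, V_g ∝ 1/f ∝ 1/sin φ.
V₂ = V₁ · sin φ₁ / sin φ₂ = 57.6 × sin 36° / sin 66°
V₂ = 57.6 × 0.5878/0.9135 = 37.1 km/h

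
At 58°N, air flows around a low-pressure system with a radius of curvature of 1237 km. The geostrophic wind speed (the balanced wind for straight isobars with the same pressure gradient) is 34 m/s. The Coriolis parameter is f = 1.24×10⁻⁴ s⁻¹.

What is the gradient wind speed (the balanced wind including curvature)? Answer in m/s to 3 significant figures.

Around a low, centrifugal force acts outward with Coriolis, so pressure-gradient force balances both:
(1/ρ)|∂P/∂n| = fV + V²/R  →  V² + fR·V − fR·V_g = 0
With fR = 1.24×10⁻⁴ × 1237×10³ m = 153 m/s:
V = [−fR + √((fR)² + 4 fR V_g)]/2 = [−153 + √(153² + 4×153×34)]/2 = 28.6 m/s
Subgeostrophic (V < V_g = 34 m/s), as expected around a low.

28.6 m/s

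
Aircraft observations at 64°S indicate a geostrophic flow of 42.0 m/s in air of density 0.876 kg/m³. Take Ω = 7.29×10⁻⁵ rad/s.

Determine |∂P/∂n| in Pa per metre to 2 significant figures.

Coriolis parameter at 64°S:
f = 2Ω sin φ = 2 × 7.29×10⁻⁵ × sin 64° = 1.31×10⁻⁴ s⁻¹
Geostrophic balance rearranged: |∂P/∂n| = f ρ V_g
|∂P/∂n| = 1.31×10⁻⁴ × 0.876 × 42.0 = 4.82×10⁻³ Pa/m

4.8×10⁻³ Pa/m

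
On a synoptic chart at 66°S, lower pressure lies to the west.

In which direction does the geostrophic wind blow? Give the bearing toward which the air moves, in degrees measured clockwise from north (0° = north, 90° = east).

180°

The pressure-gradient force points toward the west (bearing 270°).
Geostrophic balance: in the Southern Hemisphere the Coriolis force deflects motion to the left, so the geostrophic wind blows 90° to the left of the pressure-gradient force (low pressure on the right).
Rotating 270° by 90° counterclockwise gives 180° — the wind blows toward the south.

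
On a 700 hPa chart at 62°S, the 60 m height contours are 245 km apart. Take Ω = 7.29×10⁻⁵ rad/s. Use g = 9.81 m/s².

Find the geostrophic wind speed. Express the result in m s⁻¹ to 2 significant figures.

Coriolis parameter at 62°S:
f = 2Ω sin φ = 2 × 7.29×10⁻⁵ × sin 62° = 1.29×10⁻⁴ s⁻¹
Height gradient: |∂Z/∂n| = 60 m / 245000 m = 2.45×10⁻⁴
On a pressure surface, geostrophic balance gives V_g = (g/f)|∂Z/∂n|:
V_g = 9.81 × 2.45×10⁻⁴ / 1.29×10⁻⁴ = 18.7 m/s

19 m s⁻¹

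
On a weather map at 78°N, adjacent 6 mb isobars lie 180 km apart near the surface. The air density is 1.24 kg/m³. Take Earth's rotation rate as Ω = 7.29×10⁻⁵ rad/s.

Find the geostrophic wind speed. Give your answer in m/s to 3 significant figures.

18.8 m/s

Coriolis parameter at 78°N:
f = 2Ω sin φ = 2 × 7.29×10⁻⁵ × sin 78° = 1.43×10⁻⁴ s⁻¹
Pressure gradient: |∂P/∂n| = 600 Pa / 180000 m = 3.33×10⁻³ Pa/m
Geostrophic balance (pressure-gradient force = Coriolis force):
V_g = (1/(fρ)) |∂P/∂n| = 3.33×10⁻³ / (1.43×10⁻⁴ × 1.24) = 18.8 m/s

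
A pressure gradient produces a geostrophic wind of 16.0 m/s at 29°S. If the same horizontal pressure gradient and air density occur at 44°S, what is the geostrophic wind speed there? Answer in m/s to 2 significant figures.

With the same pressure gradient and density, V_g ∝ 1/f ∝ 1/sin φ.
V₂ = V₁ · sin φ₁ / sin φ₂ = 16.0 × sin 29° / sin 44°
V₂ = 16.0 × 0.4848/0.6947 = 11 m/s

11 m/s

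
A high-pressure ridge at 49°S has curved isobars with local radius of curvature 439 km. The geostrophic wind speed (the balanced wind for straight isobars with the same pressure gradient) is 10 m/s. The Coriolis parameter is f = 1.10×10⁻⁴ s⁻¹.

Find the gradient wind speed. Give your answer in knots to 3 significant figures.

Around a high, pressure-gradient force acts outward with centrifugal, so Coriolis balances both:
fV = (1/ρ)|∂P/∂n| + V²/R  →  V² − fR·V + fR·V_g = 0
With fR = 1.10×10⁻⁴ × 439×10³ m = 48.3 m/s:
V = [fR − √((fR)² − 4 fR V_g)]/2 = [48.3 − √(48.3² − 4×48.3×10)]/2 = 14.1 m/s
Supergeostrophic (V > V_g = 10 m/s), as expected around a high.
Converting: 14.1 m/s × 1.944 = 27.5 knots

27.5 knots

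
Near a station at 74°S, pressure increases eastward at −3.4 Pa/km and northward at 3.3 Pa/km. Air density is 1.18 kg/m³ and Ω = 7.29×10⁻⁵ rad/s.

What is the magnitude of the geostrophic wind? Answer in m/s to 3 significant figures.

28.7 m/s

Coriolis parameter at 74°S:
f = 2Ω sin φ = 2 × 7.29×10⁻⁵ × sin 74° = 1.40×10⁻⁴ s⁻¹
In the Southern Hemisphere f is negative: f = −1.40×10⁻⁴ s⁻¹.
Component geostrophic relations (x east, y north):
u_g = −(1/(fρ)) ∂P/∂y,  v_g = (1/(fρ)) ∂P/∂x
u_g = −(3.3×10⁻³)/(−1.40×10⁻⁴ × 1.18) = 20.0 m/s;  v_g = (−3.4×10⁻³)/(−1.40×10⁻⁴ × 1.18) = 20.6 m/s
|V_g| = √(u_g² + v_g²) = 28.7 m/s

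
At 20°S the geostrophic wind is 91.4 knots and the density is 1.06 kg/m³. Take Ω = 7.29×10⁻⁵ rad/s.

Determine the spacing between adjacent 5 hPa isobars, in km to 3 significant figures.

Coriolis parameter at 20°S:
f = 2Ω sin φ = 2 × 7.29×10⁻⁵ × sin 20° = 4.99×10⁻⁵ s⁻¹
Wind speed in SI: 91.4 knots = 47.0 m/s
Geostrophic balance rearranged: |∂P/∂n| = f ρ V_g
|∂P/∂n| = 4.99×10⁻⁵ × 1.06 × 47.0 = 2.49×10⁻³ Pa/m
Isobar spacing: Δn = ΔP/|∂P/∂n| = 500 Pa / 2.49×10⁻³ Pa/m = 201173 m ≈ 201 km

201 km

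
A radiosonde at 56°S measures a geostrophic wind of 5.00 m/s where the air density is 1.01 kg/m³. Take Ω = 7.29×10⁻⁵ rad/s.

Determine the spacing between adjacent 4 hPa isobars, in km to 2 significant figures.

660 km

Coriolis parameter at 56°S:
f = 2Ω sin φ = 2 × 7.29×10⁻⁵ × sin 56° = 1.21×10⁻⁴ s⁻¹
Geostrophic balance rearranged: |∂P/∂n| = f ρ V_g
|∂P/∂n| = 1.21×10⁻⁴ × 1.01 × 5.00 = 6.10×10⁻⁴ Pa/m
Isobar spacing: Δn = ΔP/|∂P/∂n| = 400 Pa / 6.10×10⁻⁴ Pa/m = 655295 m ≈ 660 km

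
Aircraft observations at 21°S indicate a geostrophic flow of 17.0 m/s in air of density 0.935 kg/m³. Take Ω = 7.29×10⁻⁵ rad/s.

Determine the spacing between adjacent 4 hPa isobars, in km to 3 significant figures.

Coriolis parameter at 21°S:
f = 2Ω sin φ = 2 × 7.29×10⁻⁵ × sin 21° = 5.23×10⁻⁵ s⁻¹
Geostrophic balance rearranged: |∂P/∂n| = f ρ V_g
|∂P/∂n| = 5.23×10⁻⁵ × 0.935 × 17.0 = 8.31×10⁻⁴ Pa/m
Isobar spacing: Δn = ΔP/|∂P/∂n| = 400 Pa / 8.31×10⁻⁴ Pa/m = 481629 m ≈ 482 km

482 km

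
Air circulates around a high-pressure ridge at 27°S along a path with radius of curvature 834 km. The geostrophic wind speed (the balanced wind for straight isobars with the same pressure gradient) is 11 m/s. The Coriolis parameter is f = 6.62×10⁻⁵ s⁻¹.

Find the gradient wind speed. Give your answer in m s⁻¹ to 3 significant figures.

Around a high, pressure-gradient force acts outward with centrifugal, so Coriolis balances both:
fV = (1/ρ)|∂P/∂n| + V²/R  →  V² − fR·V + fR·V_g = 0
With fR = 6.62×10⁻⁵ × 834×10³ m = 55.2 m/s:
V = [fR − √((fR)² − 4 fR V_g)]/2 = [55.2 − √(55.2² − 4×55.2×11)]/2 = 15.2 m/s
Supergeostrophic (V > V_g = 11 m/s), as expected around a high.

15.2 m s⁻¹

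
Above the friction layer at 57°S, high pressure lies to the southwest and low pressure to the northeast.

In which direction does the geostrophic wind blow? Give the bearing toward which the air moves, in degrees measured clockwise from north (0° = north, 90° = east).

The pressure-gradient force points toward the northeast (bearing 045°).
Geostrophic balance: in the Southern Hemisphere the Coriolis force deflects motion to the left, so the geostrophic wind blows 90° to the left of the pressure-gradient force (low pressure on the right).
Rotating 045° by 90° counterclockwise gives 315° — the wind blows toward the northwest.

315°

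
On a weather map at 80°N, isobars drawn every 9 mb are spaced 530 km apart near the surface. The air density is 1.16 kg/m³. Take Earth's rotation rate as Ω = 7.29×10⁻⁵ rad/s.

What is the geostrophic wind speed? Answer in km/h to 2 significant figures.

Coriolis parameter at 80°N:
f = 2Ω sin φ = 2 × 7.29×10⁻⁵ × sin 80° = 1.44×10⁻⁴ s⁻¹
Pressure gradient: |∂P/∂n| = 900 Pa / 530000 m = 1.70×10⁻³ Pa/m
Geostrophic balance (pressure-gradient force = Coriolis force):
V_g = (1/(fρ)) |∂P/∂n| = 1.70×10⁻³ / (1.44×10⁻⁴ × 1.16) = 10.2 m/s
Converting: 10.2 m/s × 3.6 = 37 km/h

37 km/h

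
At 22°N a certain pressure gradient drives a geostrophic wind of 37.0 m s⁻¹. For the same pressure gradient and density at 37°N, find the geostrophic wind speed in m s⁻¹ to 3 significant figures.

With the same pressure gradient and density, V_g ∝ 1/f ∝ 1/sin φ.
V₂ = V₁ · sin φ₁ / sin φ₂ = 37.0 × sin 22° / sin 37°
V₂ = 37.0 × 0.3746/0.6018 = 23.0 m s⁻¹

23.0 m s⁻¹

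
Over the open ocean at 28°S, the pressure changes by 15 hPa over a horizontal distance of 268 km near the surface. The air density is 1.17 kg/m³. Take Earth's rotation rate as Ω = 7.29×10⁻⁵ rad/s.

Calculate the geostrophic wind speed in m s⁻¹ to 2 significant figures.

70 m s⁻¹

Coriolis parameter at 28°S:
f = 2Ω sin φ = 2 × 7.29×10⁻⁵ × sin 28° = 6.84×10⁻⁵ s⁻¹
Pressure gradient: |∂P/∂n| = 1500 Pa / 268000 m = 5.60×10⁻³ Pa/m
Geostrophic balance (pressure-gradient force = Coriolis force):
V_g = (1/(fρ)) |∂P/∂n| = 5.60×10⁻³ / (6.84×10⁻⁵ × 1.17) = 69.9 m/s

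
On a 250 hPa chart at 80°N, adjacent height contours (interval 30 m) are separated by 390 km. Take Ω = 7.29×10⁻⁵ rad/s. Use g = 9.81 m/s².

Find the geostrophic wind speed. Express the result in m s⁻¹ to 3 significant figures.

Coriolis parameter at 80°N:
f = 2Ω sin φ = 2 × 7.29×10⁻⁵ × sin 80° = 1.44×10⁻⁴ s⁻¹
Height gradient: |∂Z/∂n| = 30 m / 390000 m = 7.69×10⁻⁵
On a pressure surface, geostrophic balance gives V_g = (g/f)|∂Z/∂n|:
V_g = 9.81 × 7.69×10⁻⁵ / 1.44×10⁻⁴ = 5.26 m/s

5.26 m s⁻¹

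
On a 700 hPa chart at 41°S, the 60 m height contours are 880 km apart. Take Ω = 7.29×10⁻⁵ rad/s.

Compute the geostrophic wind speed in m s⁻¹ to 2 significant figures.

7.0 m s⁻¹

Coriolis parameter at 41°S:
f = 2Ω sin φ = 2 × 7.29×10⁻⁵ × sin 41° = 9.57×10⁻⁵ s⁻¹
Height gradient: |∂Z/∂n| = 60 m / 880000 m = 6.82×10⁻⁵
On a pressure surface, geostrophic balance gives V_g = (g/f)|∂Z/∂n|:
V_g = 9.81 × 6.82×10⁻⁵ / 9.57×10⁻⁵ = 6.99 m/s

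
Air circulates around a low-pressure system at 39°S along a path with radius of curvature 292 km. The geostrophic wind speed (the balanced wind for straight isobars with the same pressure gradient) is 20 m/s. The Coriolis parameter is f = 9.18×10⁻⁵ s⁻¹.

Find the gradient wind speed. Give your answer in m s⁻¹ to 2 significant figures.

Around a low, centrifugal force acts outward with Coriolis, so pressure-gradient force balances both:
(1/ρ)|∂P/∂n| = fV + V²/R  →  V² + fR·V − fR·V_g = 0
With fR = 9.18×10⁻⁵ × 292×10³ m = 26.8 m/s:
V = [−fR + √((fR)² + 4 fR V_g)]/2 = [−26.8 + √(26.8² + 4×26.8×20)]/2 = 13.4 m/s
Subgeostrophic (V < V_g = 20 m/s), as expected around a low.

13 m s⁻¹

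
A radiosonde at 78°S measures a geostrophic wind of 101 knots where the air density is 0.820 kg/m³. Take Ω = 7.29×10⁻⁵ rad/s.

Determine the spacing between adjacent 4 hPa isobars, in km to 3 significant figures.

65.8 km

Coriolis parameter at 78°S:
f = 2Ω sin φ = 2 × 7.29×10⁻⁵ × sin 78° = 1.43×10⁻⁴ s⁻¹
Wind speed in SI: 101 knots = 52.0 m/s
Geostrophic balance rearranged: |∂P/∂n| = f ρ V_g
|∂P/∂n| = 1.43×10⁻⁴ × 0.820 × 52.0 = 6.08×10⁻³ Pa/m
Isobar spacing: Δn = ΔP/|∂P/∂n| = 400 Pa / 6.08×10⁻³ Pa/m = 65830 m ≈ 65.8 km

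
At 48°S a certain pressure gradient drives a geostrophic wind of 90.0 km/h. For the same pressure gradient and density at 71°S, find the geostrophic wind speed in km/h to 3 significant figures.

70.7 km/h

With the same pressure gradient and density, V_g ∝ 1/f ∝ 1/sin φ.
V₂ = V₁ · sin φ₁ / sin φ₂ = 90.0 × sin 48° / sin 71°
V₂ = 90.0 × 0.7431/0.9455 = 70.7 km/h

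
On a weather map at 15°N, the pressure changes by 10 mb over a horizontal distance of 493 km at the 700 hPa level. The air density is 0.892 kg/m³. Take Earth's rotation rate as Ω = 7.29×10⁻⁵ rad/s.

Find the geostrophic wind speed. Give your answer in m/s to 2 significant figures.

60 m/s

Coriolis parameter at 15°N:
f = 2Ω sin φ = 2 × 7.29×10⁻⁵ × sin 15° = 3.77×10⁻⁵ s⁻¹
Pressure gradient: |∂P/∂n| = 1000 Pa / 493000 m = 2.03×10⁻³ Pa/m
Geostrophic balance (pressure-gradient force = Coriolis force):
V_g = (1/(fρ)) |∂P/∂n| = 2.03×10⁻³ / (3.77×10⁻⁵ × 0.892) = 60.3 m/s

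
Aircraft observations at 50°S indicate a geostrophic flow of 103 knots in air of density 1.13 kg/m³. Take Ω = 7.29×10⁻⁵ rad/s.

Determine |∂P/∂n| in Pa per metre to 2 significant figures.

6.7×10⁻³ Pa/m

Coriolis parameter at 50°S:
f = 2Ω sin φ = 2 × 7.29×10⁻⁵ × sin 50° = 1.12×10⁻⁴ s⁻¹
Wind speed in SI: 103 knots = 53.0 m/s
Geostrophic balance rearranged: |∂P/∂n| = f ρ V_g
|∂P/∂n| = 1.12×10⁻⁴ × 1.13 × 53.0 = 6.69×10⁻³ Pa/m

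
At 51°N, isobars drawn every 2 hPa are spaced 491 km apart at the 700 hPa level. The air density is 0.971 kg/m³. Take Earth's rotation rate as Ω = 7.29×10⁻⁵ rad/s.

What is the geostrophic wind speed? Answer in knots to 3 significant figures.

7.20 knots

Coriolis parameter at 51°N:
f = 2Ω sin φ = 2 × 7.29×10⁻⁵ × sin 51° = 1.13×10⁻⁴ s⁻¹
Pressure gradient: |∂P/∂n| = 200 Pa / 491000 m = 4.07×10⁻⁴ Pa/m
Geostrophic balance (pressure-gradient force = Coriolis force):
V_g = (1/(fρ)) |∂P/∂n| = 4.07×10⁻⁴ / (1.13×10⁻⁴ × 0.971) = 3.70 m/s
Converting: 3.70 m/s × 1.944 = 7.20 knots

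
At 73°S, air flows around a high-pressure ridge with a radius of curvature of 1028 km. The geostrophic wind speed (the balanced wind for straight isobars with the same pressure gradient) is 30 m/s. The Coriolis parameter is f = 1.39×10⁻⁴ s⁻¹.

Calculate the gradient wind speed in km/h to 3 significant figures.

Around a high, pressure-gradient force acts outward with centrifugal, so Coriolis balances both:
fV = (1/ρ)|∂P/∂n| + V²/R  →  V² − fR·V + fR·V_g = 0
With fR = 1.39×10⁻⁴ × 1028×10³ m = 143 m/s:
V = [fR − √((fR)² − 4 fR V_g)]/2 = [143 − √(143² − 4×143×30)]/2 = 42.8 m/s
Supergeostrophic (V > V_g = 30 m/s), as expected around a high.
Converting: 42.8 m/s × 3.6 = 154 km/h

154 km/h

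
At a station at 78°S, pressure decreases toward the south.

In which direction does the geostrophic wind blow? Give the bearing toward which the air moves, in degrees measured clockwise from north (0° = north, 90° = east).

090°

The pressure-gradient force points toward the south (bearing 180°).
Geostrophic balance: in the Southern Hemisphere the Coriolis force deflects motion to the left, so the geostrophic wind blows 90° to the left of the pressure-gradient force (low pressure on the right).
Rotating 180° by 90° counterclockwise gives 090° — the wind blows toward the east.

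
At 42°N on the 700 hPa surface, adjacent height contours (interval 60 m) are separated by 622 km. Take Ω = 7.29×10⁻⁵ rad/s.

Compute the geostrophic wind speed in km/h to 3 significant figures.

34.9 km/h

Coriolis parameter at 42°N:
f = 2Ω sin φ = 2 × 7.29×10⁻⁵ × sin 42° = 9.76×10⁻⁵ s⁻¹
Height gradient: |∂Z/∂n| = 60 m / 622000 m = 9.65×10⁻⁵
On a pressure surface, geostrophic balance gives V_g = (g/f)|∂Z/∂n|:
V_g = 9.81 × 9.65×10⁻⁵ / 9.76×10⁻⁵ = 9.70 m/s
Converting: 9.70 m/s × 3.6 = 34.9 km/h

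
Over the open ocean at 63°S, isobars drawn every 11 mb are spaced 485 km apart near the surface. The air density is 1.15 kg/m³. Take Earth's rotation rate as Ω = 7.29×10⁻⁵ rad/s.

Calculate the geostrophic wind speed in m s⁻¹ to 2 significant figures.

15 m s⁻¹

Coriolis parameter at 63°S:
f = 2Ω sin φ = 2 × 7.29×10⁻⁵ × sin 63° = 1.30×10⁻⁴ s⁻¹
Pressure gradient: |∂P/∂n| = 1100 Pa / 485000 m = 2.27×10⁻³ Pa/m
Geostrophic balance (pressure-gradient force = Coriolis force):
V_g = (1/(fρ)) |∂P/∂n| = 2.27×10⁻³ / (1.30×10⁻⁴ × 1.15) = 15.2 m/s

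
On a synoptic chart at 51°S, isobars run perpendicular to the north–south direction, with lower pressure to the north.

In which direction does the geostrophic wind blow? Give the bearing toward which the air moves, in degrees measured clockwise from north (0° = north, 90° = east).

270°

The pressure-gradient force points toward the north (bearing 000°).
Geostrophic balance: in the Southern Hemisphere the Coriolis force deflects motion to the left, so the geostrophic wind blows 90° to the left of the pressure-gradient force (low pressure on the right).
Rotating 000° by 90° counterclockwise gives 270° — the wind blows toward the west.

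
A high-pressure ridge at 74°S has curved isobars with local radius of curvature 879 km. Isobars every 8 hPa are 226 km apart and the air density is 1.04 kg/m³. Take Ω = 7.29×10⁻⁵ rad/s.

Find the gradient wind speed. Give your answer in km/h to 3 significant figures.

Coriolis parameter at 74°S:
f = 2Ω sin φ = 2 × 7.29×10⁻⁵ × sin 74° = 1.40×10⁻⁴ s⁻¹
Pressure gradient: |∂P/∂n| = 800 Pa / 226000 m = 3.54×10⁻³ Pa/m
Geostrophic speed: V_g = |∂P/∂n|/(fρ) = 3.54×10⁻³/(1.40×10⁻⁴ × 1.04) = 24.3 m/s
Around a high, pressure-gradient force acts outward with centrifugal, so Coriolis balances both:
fV = (1/ρ)|∂P/∂n| + V²/R  →  V² − fR·V + fR·V_g = 0
With fR = 1.40×10⁻⁴ × 879×10³ m = 123 m/s:
V = [fR − √((fR)² − 4 fR V_g)]/2 = [123 − √(123² − 4×123×24.3)]/2 = 33.3 m/s
Supergeostrophic (V > V_g = 24.3 m/s), as expected around a high.
Converting: 33.3 m/s × 3.6 = 120 km/h

120 km/h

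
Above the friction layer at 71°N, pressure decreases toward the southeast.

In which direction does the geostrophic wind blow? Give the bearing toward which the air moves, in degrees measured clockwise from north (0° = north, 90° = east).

The pressure-gradient force points toward the southeast (bearing 135°).
Geostrophic balance: in the Northern Hemisphere the Coriolis force deflects motion to the right, so the geostrophic wind blows 90° to the right of the pressure-gradient force (low pressure on the left).
Rotating 135° by 90° clockwise gives 225° — the wind blows toward the southwest.

225°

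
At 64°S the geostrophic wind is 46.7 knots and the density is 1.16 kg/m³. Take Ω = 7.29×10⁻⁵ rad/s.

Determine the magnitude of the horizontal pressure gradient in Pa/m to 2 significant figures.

3.7×10⁻³ Pa/m

Coriolis parameter at 64°S:
f = 2Ω sin φ = 2 × 7.29×10⁻⁵ × sin 64° = 1.31×10⁻⁴ s⁻¹
Wind speed in SI: 46.7 knots = 24.0 m/s
Geostrophic balance rearranged: |∂P/∂n| = f ρ V_g
|∂P/∂n| = 1.31×10⁻⁴ × 1.16 × 24.0 = 3.65×10⁻³ Pa/m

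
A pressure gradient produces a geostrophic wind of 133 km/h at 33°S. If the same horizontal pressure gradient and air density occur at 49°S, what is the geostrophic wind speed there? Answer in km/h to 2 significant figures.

96 km/h

With the same pressure gradient and density, V_g ∝ 1/f ∝ 1/sin φ.
V₂ = V₁ · sin φ₁ / sin φ₂ = 133 × sin 33° / sin 49°
V₂ = 133 × 0.5446/0.7547 = 96 km/h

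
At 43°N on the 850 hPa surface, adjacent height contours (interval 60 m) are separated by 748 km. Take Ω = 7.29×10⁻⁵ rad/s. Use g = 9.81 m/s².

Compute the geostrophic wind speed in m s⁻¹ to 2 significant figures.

7.9 m s⁻¹

Coriolis parameter at 43°N:
f = 2Ω sin φ = 2 × 7.29×10⁻⁵ × sin 43° = 9.94×10⁻⁵ s⁻¹
Height gradient: |∂Z/∂n| = 60 m / 748000 m = 8.02×10⁻⁵
On a pressure surface, geostrophic balance gives V_g = (g/f)|∂Z/∂n|:
V_g = 9.81 × 8.02×10⁻⁵ / 9.94×10⁻⁵ = 7.91 m/s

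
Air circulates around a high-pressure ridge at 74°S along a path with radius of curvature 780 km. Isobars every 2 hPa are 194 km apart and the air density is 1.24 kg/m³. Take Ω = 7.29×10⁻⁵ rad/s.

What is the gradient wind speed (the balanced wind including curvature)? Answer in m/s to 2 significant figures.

6.3 m/s

Coriolis parameter at 74°S:
f = 2Ω sin φ = 2 × 7.29×10⁻⁵ × sin 74° = 1.40×10⁻⁴ s⁻¹
Pressure gradient: |∂P/∂n| = 200 Pa / 194000 m = 1.03×10⁻³ Pa/m
Geostrophic speed: V_g = |∂P/∂n|/(fρ) = 1.03×10⁻³/(1.40×10⁻⁴ × 1.24) = 5.93 m/s
Around a high, pressure-gradient force acts outward with centrifugal, so Coriolis balances both:
fV = (1/ρ)|∂P/∂n| + V²/R  →  V² − fR·V + fR·V_g = 0
With fR = 1.40×10⁻⁴ × 780×10³ m = 109 m/s:
V = [fR − √((fR)² − 4 fR V_g)]/2 = [109 − √(109² − 4×109×5.93)]/2 = 6.29 m/s
Supergeostrophic (V > V_g = 5.93 m/s), as expected around a high.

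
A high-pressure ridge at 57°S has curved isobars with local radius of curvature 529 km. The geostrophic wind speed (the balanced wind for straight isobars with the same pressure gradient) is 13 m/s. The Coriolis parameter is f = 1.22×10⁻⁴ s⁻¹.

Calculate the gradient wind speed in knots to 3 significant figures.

Around a high, pressure-gradient force acts outward with centrifugal, so Coriolis balances both:
fV = (1/ρ)|∂P/∂n| + V²/R  →  V² − fR·V + fR·V_g = 0
With fR = 1.22×10⁻⁴ × 529×10³ m = 64.5 m/s:
V = [fR − √((fR)² − 4 fR V_g)]/2 = [64.5 − √(64.5² − 4×64.5×13)]/2 = 18 m/s
Supergeostrophic (V > V_g = 13 m/s), as expected around a high.
Converting: 18 m/s × 1.944 = 35.1 knots

35.1 knots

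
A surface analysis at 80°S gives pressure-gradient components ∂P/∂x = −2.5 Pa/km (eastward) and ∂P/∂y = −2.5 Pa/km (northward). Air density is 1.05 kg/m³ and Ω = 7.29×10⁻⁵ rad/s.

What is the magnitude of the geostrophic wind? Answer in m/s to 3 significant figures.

Coriolis parameter at 80°S:
f = 2Ω sin φ = 2 × 7.29×10⁻⁵ × sin 80° = 1.44×10⁻⁴ s⁻¹
In the Southern Hemisphere f is negative: f = −1.44×10⁻⁴ s⁻¹.
Component geostrophic relations (x east, y north):
u_g = −(1/(fρ)) ∂P/∂y,  v_g = (1/(fρ)) ∂P/∂x
u_g = −(−2.5×10⁻³)/(−1.44×10⁻⁴ × 1.05) = −16.6 m/s;  v_g = (−2.5×10⁻³)/(−1.44×10⁻⁴ × 1.05) = 16.6 m/s
|V_g| = √(u_g² + v_g²) = 23.5 m/s

23.5 m/s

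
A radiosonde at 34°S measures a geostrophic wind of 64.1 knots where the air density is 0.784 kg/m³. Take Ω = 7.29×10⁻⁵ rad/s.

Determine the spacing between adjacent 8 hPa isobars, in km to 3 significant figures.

Coriolis parameter at 34°S:
f = 2Ω sin φ = 2 × 7.29×10⁻⁵ × sin 34° = 8.15×10⁻⁵ s⁻¹
Wind speed in SI: 64.1 knots = 33.0 m/s
Geostrophic balance rearranged: |∂P/∂n| = f ρ V_g
|∂P/∂n| = 8.15×10⁻⁵ × 0.784 × 33.0 = 2.11×10⁻³ Pa/m
Isobar spacing: Δn = ΔP/|∂P/∂n| = 800 Pa / 2.11×10⁻³ Pa/m = 379541 m ≈ 380 km

380 km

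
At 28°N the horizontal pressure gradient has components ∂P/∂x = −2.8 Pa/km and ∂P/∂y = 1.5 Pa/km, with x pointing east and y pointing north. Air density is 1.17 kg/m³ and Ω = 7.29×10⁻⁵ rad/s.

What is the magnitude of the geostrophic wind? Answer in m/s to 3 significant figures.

Coriolis parameter at 28°N:
f = 2Ω sin φ = 2 × 7.29×10⁻⁵ × sin 28° = 6.84×10⁻⁵ s⁻¹
Component geostrophic relations (x east, y north):
u_g = −(1/(fρ)) ∂P/∂y,  v_g = (1/(fρ)) ∂P/∂x
u_g = −(1.5×10⁻³)/(6.84×10⁻⁵ × 1.17) = −18.7 m/s;  v_g = (−2.8×10⁻³)/(6.84×10⁻⁵ × 1.17) = −35.0 m/s
|V_g| = √(u_g² + v_g²) = 39.7 m/s

39.7 m/s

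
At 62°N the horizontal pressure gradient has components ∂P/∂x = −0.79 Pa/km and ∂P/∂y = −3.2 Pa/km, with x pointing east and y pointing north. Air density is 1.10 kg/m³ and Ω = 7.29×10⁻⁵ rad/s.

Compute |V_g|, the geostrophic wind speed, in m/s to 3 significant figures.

Coriolis parameter at 62°N:
f = 2Ω sin φ = 2 × 7.29×10⁻⁵ × sin 62° = 1.29×10⁻⁴ s⁻¹
Component geostrophic relations (x east, y north):
u_g = −(1/(fρ)) ∂P/∂y,  v_g = (1/(fρ)) ∂P/∂x
u_g = −(−3.2×10⁻³)/(1.29×10⁻⁴ × 1.10) = 22.6 m/s;  v_g = (−0.79×10⁻³)/(1.29×10⁻⁴ × 1.10) = −5.58 m/s
|V_g| = √(u_g² + v_g²) = 23.3 m/s

23.3 m/s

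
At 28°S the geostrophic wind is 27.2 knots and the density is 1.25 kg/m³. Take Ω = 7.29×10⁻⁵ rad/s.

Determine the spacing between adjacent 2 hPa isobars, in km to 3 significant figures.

167 km

Coriolis parameter at 28°S:
f = 2Ω sin φ = 2 × 7.29×10⁻⁵ × sin 28° = 6.84×10⁻⁵ s⁻¹
Wind speed in SI: 27.2 knots = 14.0 m/s
Geostrophic balance rearranged: |∂P/∂n| = f ρ V_g
|∂P/∂n| = 6.84×10⁻⁵ × 1.25 × 14.0 = 1.20×10⁻³ Pa/m
Isobar spacing: Δn = ΔP/|∂P/∂n| = 200 Pa / 1.20×10⁻³ Pa/m = 167050 m ≈ 167 km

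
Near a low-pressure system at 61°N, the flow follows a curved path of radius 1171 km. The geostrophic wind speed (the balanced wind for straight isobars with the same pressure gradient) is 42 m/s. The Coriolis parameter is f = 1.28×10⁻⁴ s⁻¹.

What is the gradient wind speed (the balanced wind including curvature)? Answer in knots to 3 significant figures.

Around a low, centrifugal force acts outward with Coriolis, so pressure-gradient force balances both:
(1/ρ)|∂P/∂n| = fV + V²/R  →  V² + fR·V − fR·V_g = 0
With fR = 1.28×10⁻⁴ × 1171×10³ m = 150 m/s:
V = [−fR + √((fR)² + 4 fR V_g)]/2 = [−150 + √(150² + 4×150×42)]/2 = 34.2 m/s
Subgeostrophic (V < V_g = 42 m/s), as expected around a low.
Converting: 34.2 m/s × 1.944 = 66.5 knots

66.5 knots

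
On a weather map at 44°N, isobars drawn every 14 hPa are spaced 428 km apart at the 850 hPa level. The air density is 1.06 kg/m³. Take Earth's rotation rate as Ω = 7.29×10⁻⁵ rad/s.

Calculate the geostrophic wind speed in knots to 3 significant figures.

59.2 knots

Coriolis parameter at 44°N:
f = 2Ω sin φ = 2 × 7.29×10⁻⁵ × sin 44° = 1.01×10⁻⁴ s⁻¹
Pressure gradient: |∂P/∂n| = 1400 Pa / 428000 m = 3.27×10⁻³ Pa/m
Geostrophic balance (pressure-gradient force = Coriolis force):
V_g = (1/(fρ)) |∂P/∂n| = 3.27×10⁻³ / (1.01×10⁻⁴ × 1.06) = 30.5 m/s
Converting: 30.5 m/s × 1.944 = 59.2 knots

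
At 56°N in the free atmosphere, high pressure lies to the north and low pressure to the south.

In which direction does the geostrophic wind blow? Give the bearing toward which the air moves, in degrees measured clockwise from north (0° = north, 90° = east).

270°

The pressure-gradient force points toward the south (bearing 180°).
Geostrophic balance: in the Northern Hemisphere the Coriolis force deflects motion to the right, so the geostrophic wind blows 90° to the right of the pressure-gradient force (low pressure on the left).
Rotating 180° by 90° clockwise gives 270° — the wind blows toward the west.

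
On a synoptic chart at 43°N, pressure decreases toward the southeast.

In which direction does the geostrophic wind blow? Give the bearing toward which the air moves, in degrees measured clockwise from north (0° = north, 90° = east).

The pressure-gradient force points toward the southeast (bearing 135°).
Geostrophic balance: in the Northern Hemisphere the Coriolis force deflects motion to the right, so the geostrophic wind blows 90° to the right of the pressure-gradient force (low pressure on the left).
Rotating 135° by 90° clockwise gives 225° — the wind blows toward the southwest.

225°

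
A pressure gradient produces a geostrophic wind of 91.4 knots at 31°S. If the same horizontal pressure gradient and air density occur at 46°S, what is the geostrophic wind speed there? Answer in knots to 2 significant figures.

65 knots

With the same pressure gradient and density, V_g ∝ 1/f ∝ 1/sin φ.
V₂ = V₁ · sin φ₁ / sin φ₂ = 91.4 × sin 31° / sin 46°
V₂ = 91.4 × 0.5150/0.7193 = 65 knots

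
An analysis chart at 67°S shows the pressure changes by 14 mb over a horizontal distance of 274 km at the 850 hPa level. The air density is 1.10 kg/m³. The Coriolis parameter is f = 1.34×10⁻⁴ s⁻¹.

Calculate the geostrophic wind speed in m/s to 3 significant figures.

34.7 m/s

Pressure gradient: |∂P/∂n| = 1400 Pa / 274000 m = 5.11×10⁻³ Pa/m
Geostrophic balance (pressure-gradient force = Coriolis force):
V_g = (1/(fρ)) |∂P/∂n| = 5.11×10⁻³ / (1.34×10⁻⁴ × 1.10) = 34.7 m/s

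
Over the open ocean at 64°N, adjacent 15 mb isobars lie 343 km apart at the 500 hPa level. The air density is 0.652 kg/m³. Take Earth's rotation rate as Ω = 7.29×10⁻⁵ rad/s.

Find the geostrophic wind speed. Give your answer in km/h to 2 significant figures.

Coriolis parameter at 64°N:
f = 2Ω sin φ = 2 × 7.29×10⁻⁵ × sin 64° = 1.31×10⁻⁴ s⁻¹
Pressure gradient: |∂P/∂n| = 1500 Pa / 343000 m = 4.37×10⁻³ Pa/m
Geostrophic balance (pressure-gradient force = Coriolis force):
V_g = (1/(fρ)) |∂P/∂n| = 4.37×10⁻³ / (1.31×10⁻⁴ × 0.652) = 51.2 m/s
Converting: 51.2 m/s × 3.6 = 180 km/h

180 km/h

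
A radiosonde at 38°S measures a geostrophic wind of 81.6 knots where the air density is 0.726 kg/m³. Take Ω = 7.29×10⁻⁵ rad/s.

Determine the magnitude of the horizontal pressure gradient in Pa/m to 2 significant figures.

Coriolis parameter at 38°S:
f = 2Ω sin φ = 2 × 7.29×10⁻⁵ × sin 38° = 8.98×10⁻⁵ s⁻¹
Wind speed in SI: 81.6 knots = 42.0 m/s
Geostrophic balance rearranged: |∂P/∂n| = f ρ V_g
|∂P/∂n| = 8.98×10⁻⁵ × 0.726 × 42.0 = 2.74×10⁻³ Pa/m

2.7×10⁻³ Pa/m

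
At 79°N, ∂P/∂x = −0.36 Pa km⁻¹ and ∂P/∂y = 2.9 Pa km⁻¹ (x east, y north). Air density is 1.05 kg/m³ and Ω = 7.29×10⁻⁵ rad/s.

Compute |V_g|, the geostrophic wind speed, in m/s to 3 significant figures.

Coriolis parameter at 79°N:
f = 2Ω sin φ = 2 × 7.29×10⁻⁵ × sin 79° = 1.43×10⁻⁴ s⁻¹
Component geostrophic relations (x east, y north):
u_g = −(1/(fρ)) ∂P/∂y,  v_g = (1/(fρ)) ∂P/∂x
u_g = −(2.9×10⁻³)/(1.43×10⁻⁴ × 1.05) = −19.3 m/s;  v_g = (−0.36×10⁻³)/(1.43×10⁻⁴ × 1.05) = −2.40 m/s
|V_g| = √(u_g² + v_g²) = 19.4 m/s

19.4 m/s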